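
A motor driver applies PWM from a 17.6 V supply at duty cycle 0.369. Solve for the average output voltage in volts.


V_avg = V_supply * D = 17.6*0.369 = 6.4944

6.4944 V


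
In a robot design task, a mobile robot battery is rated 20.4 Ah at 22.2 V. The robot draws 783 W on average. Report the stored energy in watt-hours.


E = capacity * V = 20.4*22.2 = 452.8800

452.8800 Wh


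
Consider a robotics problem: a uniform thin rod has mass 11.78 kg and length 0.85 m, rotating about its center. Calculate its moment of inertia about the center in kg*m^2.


I = (1/12)*m*L^2 = (1/12)*11.78*0.85^2 = 0.7093

0.7093 kg*m^2


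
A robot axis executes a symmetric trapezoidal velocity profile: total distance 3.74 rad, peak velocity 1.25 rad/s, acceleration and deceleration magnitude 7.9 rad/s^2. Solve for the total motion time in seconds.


t_acc = v/a = 1.25/7.9 = 0.158228 s
d_acc = v^2/(2a) = 0.098892 rad (each ramp)
d_cruise = 3.74 - 2*0.098892 = 3.542216 rad
t_cruise = 3.542216/1.25 = 2.833773 s
t_total = 2*0.158228 + 2.833773 = 3.1502

3.1502 s


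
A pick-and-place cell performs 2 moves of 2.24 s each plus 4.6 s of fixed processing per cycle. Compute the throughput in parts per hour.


T_cycle = 2*2.24 + 4.6 = 9.0800 s
rate = 3600/T = 396.4758

396.4758 parts/hour


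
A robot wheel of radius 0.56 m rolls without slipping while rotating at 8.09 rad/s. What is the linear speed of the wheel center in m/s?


v = omega * r = 8.09 * 0.56 = 4.5304

4.5304 m/s


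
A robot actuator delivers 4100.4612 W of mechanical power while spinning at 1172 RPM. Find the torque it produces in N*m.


omega = 1172 * 2*pi/60 = 122.731553 rad/s
tau = P / omega = 4100.4612 / 122.731553 = 33.4100

33.4100 N*m


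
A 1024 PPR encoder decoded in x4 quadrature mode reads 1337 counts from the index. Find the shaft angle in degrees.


angle = counts * 360 / (PPR*4) = 1337 * 360 / 4096 = 117.5098

117.5098 degrees


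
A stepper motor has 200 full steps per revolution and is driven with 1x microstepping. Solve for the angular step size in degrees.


step = 360/(200*1) = 360/200 = 1.8000

1.8000 degrees


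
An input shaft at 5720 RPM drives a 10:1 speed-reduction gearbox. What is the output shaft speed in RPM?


omega_out = omega_in / N = 5720 / 10 = 572.0000

572.0000 RPM


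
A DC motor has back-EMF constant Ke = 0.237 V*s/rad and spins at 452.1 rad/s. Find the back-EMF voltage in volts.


V_emf = Ke * omega = 0.237*452.1 = 107.1477

107.1477 V


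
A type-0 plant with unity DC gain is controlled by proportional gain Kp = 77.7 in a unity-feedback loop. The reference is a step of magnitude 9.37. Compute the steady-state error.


e_ss = R/(1 + Kp) = 9.37/(1 + 77.7) = 9.37/78.7000 = 0.1191

0.1191


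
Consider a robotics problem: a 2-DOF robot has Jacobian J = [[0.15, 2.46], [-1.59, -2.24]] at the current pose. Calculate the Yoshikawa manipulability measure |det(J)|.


det(J) = 0.15*-2.24 - (2.46)*(-1.59) = 3.5754
|det(J)| = 3.5754

3.5754


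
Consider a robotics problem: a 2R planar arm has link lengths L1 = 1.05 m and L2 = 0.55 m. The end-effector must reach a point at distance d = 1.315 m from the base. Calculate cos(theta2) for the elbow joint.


cos(th2) = (d^2 - L1^2 - L2^2)/(2*L1*L2) = (1.315^2 - 1.05^2 - 0.55^2)/(2*1.05*0.55) = 0.2807

0.2807


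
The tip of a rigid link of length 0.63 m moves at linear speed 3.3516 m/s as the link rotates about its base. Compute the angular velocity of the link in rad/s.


omega = v / L = 3.3516 / 0.63 = 5.3200

5.3200 rad/s


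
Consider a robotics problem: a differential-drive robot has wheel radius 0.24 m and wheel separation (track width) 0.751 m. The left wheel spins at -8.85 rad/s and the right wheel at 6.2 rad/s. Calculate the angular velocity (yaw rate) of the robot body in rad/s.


omega = r*(wR - wL)/L = 0.24*(6.2 - (-8.85))/0.751 = 4.8096

4.8096 rad/s


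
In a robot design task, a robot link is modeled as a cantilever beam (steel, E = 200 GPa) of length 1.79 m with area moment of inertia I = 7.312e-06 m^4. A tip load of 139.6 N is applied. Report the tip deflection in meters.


delta = F*L^3/(3*E*I) = 139.6*1.79^3/(3*2.000e+11*7.312e-06)
      = 800.6533244/4387200 = 1.8250e-04

1.8250e-04 m


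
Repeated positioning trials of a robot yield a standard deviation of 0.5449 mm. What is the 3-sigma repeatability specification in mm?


repeatability = 3*sigma = 3*0.5449 = 1.6347

1.6347 mm


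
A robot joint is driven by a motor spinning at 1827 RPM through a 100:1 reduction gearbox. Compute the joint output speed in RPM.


omega_joint = omega_motor / N = 1827 / 100 = 18.2700

18.2700 RPM


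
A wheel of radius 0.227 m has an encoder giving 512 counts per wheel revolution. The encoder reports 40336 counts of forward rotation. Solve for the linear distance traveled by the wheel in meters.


revs = 40336/512 = 78.781250
d = revs * 2*pi*r = 78.781250 * 2*pi*0.227 = 112.3644

112.3644 m


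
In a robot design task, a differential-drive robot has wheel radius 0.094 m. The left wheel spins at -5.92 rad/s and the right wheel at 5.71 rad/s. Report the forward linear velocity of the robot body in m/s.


v = r*(wR + wL)/2 = 0.094*(5.71 + -5.92)/2 = -0.0099

-0.0099 m/s


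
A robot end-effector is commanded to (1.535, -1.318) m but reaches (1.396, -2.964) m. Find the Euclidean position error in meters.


dx = 1.396 - (1.535) = -0.1390, dy = -2.964 - (-1.318) = -1.6460
err = sqrt(0.019321 + 2.709316) = 1.6519

1.6519 m


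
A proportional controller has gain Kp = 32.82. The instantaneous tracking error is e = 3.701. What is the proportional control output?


u_P = Kp * e = 32.82 * 3.701 = 121.4668

121.4668


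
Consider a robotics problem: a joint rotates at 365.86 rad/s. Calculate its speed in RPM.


RPM = 365.86 * 60/(2*pi) = 3493.7056

3493.7056 RPM


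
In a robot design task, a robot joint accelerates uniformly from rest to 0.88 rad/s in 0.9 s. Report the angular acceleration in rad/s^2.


alpha = delta_omega / t = 0.88 / 0.9 = 0.9778

0.9778 rad/s^2


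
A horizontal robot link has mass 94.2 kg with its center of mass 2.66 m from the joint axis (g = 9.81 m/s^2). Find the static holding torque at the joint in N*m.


tau = m*g*L = 94.2 * 9.81 * 2.66 = 2458.1113

2458.1113 N*m


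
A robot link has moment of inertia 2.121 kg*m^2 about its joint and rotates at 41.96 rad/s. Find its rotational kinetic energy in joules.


KE = (1/2)*I*omega^2 = 0.5*2.121*41.96^2 = 1867.1604

1867.1604 J


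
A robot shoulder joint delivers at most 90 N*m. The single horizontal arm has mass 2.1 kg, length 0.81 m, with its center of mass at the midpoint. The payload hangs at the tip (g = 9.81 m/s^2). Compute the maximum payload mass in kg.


tau_arm = m_arm*g*(L/2) = 2.1*9.81*0.81/2 = 8.3434 N*m
tau_payload = tau_max - tau_arm = 90 - 8.3434 = 81.6566
m_payload = tau_payload / (g*L) = 81.6566 / (9.81*0.81) = 10.2763

10.2763 kg


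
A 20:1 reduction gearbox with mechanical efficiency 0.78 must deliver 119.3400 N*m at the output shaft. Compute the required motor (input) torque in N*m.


tau_in = tau_out / (N * eta) = 119.3400 / (20 * 0.78) = 7.6500

7.6500 N*m


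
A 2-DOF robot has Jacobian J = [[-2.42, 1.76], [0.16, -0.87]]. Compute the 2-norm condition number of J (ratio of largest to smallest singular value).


JJ^T eigenvalues: trace(JJ^T) = 9.7365, det(JJ^T) = det(J)^2 = 3.32624644
s_max^2 = (9.7365 + sqrt(81.49444649))/2 = 9.38196373
s_min^2 = (9.7365 - sqrt(81.49444649))/2 = 0.35453627
kappa = s_max/s_min = sqrt(9.38196373/0.35453627) = 5.1442

5.1442


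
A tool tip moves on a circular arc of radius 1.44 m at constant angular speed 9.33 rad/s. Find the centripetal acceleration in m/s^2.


a_c = omega^2 * r = 9.33^2 * 1.44 = 125.3504

125.3504 m/s^2


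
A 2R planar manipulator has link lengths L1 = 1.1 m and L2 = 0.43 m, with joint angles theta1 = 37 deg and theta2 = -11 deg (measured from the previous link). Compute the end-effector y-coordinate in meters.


y = L1*sin(th1) + L2*sin(th1+th2) = 1.1*sin(37 deg) + 0.43*sin(26 deg) = 0.8505

0.8505 m


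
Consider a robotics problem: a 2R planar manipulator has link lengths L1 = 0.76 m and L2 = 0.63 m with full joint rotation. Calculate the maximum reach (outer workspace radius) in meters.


r_max = L1 + L2 = 0.76 + 0.63 = 1.3900

1.3900 m


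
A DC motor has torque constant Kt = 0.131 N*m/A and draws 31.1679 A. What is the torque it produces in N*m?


tau = Kt * I = 0.131*31.1679 = 4.0830

4.0830 N*m


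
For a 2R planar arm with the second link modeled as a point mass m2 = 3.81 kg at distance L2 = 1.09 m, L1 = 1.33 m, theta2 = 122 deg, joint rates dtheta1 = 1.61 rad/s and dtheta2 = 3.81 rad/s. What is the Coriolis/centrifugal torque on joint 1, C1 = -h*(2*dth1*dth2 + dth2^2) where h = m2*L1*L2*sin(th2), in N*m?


h = m2*L1*L2*sin(th2) = 3.81*1.33*1.09*sin(122 deg) = 4.684072
C1 = -h*(2*1.61*3.81 + 3.81^2) = -4.684072*26.7843 = -125.4596

-125.4596 N*m


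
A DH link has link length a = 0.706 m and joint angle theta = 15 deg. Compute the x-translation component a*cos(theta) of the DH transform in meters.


a*cos(theta) = 0.706*cos(15 deg) = 0.6819

0.6819 m


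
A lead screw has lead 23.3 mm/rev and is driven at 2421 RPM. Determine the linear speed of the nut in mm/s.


v = lead * (RPM/60) = 23.3*2421/60 = 940.1550

940.1550 mm/s


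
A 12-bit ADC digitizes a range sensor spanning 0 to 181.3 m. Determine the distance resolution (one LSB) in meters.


res = range / 2^n = 181.3/2^12 = 181.3/4096 = 0.0443

0.0443 m


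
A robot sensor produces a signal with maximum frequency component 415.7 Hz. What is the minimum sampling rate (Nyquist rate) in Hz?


f_s,min = 2*f_max = 2*415.7 = 831.4000

831.4000 Hz


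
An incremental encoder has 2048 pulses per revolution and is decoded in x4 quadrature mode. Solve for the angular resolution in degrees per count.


resolution = 360 / (PPR * 4) = 360 / 8192 = 0.0439

0.0439 degrees


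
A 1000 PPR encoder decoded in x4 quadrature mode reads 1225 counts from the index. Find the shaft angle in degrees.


angle = counts * 360 / (PPR*4) = 1225 * 360 / 4000 = 110.2500

110.2500 degrees


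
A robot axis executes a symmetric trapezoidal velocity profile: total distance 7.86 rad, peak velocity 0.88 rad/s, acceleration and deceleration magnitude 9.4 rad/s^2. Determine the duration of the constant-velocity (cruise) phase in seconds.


t_acc = v/a = 0.093617 s, d_acc = v^2/(2a) = 0.041191 rad each
d_cruise = 7.86 - 2*0.041191 = 7.777618 rad
t_cruise = d_cruise/v = 7.777618/0.88 = 8.8382

8.8382 s


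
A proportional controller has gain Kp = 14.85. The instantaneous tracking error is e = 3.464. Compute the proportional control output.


u_P = Kp * e = 14.85 * 3.464 = 51.4404

51.4404


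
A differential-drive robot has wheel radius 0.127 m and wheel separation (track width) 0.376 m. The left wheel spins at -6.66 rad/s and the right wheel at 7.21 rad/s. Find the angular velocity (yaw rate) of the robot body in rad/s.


omega = r*(wR - wL)/L = 0.127*(7.21 - (-6.66))/0.376 = 4.6848

4.6848 rad/s


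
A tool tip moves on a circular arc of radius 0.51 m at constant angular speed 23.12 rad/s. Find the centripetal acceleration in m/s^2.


a_c = omega^2 * r = 23.12^2 * 0.51 = 272.6125

272.6125 m/s^2


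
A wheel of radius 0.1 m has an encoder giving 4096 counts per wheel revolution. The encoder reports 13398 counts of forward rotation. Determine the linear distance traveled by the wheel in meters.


revs = 13398/4096 = 3.270996
d = revs * 2*pi*r = 3.270996 * 2*pi*0.1 = 2.0552

2.0552 m


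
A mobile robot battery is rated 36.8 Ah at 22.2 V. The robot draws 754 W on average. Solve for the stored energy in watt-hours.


E = capacity * V = 36.8*22.2 = 816.9600

816.9600 Wh


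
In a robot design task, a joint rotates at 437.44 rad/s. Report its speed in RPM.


RPM = 437.44 * 60/(2*pi) = 4177.2443

4177.2443 RPM


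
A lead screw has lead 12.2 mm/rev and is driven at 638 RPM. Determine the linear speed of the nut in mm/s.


v = lead * (RPM/60) = 12.2*638/60 = 129.7267

129.7267 mm/s


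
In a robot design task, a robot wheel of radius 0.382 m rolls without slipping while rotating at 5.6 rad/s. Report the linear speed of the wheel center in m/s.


v = omega * r = 5.6 * 0.382 = 2.1392

2.1392 m/s


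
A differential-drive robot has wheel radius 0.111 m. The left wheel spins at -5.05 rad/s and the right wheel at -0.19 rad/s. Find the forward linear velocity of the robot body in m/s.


v = r*(wR + wL)/2 = 0.111*(-0.19 + -5.05)/2 = -0.2908

-0.2908 m/s


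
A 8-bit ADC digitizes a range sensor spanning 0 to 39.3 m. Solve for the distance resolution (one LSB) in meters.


res = range / 2^n = 39.3/2^8 = 39.3/256 = 0.1535

0.1535 m


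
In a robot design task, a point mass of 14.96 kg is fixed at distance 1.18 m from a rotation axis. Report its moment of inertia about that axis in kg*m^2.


I = m*r^2 = 14.96*1.18^2 = 20.8303

20.8303 kg*m^2


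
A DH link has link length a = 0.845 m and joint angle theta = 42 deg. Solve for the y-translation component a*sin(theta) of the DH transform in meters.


a*sin(theta) = 0.845*sin(42 deg) = 0.5654

0.5654 m


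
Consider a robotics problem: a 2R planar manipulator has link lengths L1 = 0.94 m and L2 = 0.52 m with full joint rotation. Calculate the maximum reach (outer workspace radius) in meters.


r_max = L1 + L2 = 0.94 + 0.52 = 1.4600

1.4600 m


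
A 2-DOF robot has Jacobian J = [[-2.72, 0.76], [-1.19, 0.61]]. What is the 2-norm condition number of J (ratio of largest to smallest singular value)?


JJ^T eigenvalues: trace(JJ^T) = 9.7642, det(JJ^T) = det(J)^2 = 0.56972304
s_max^2 = (9.7642 + sqrt(93.06070948))/2 = 9.70549894
s_min^2 = (9.7642 - sqrt(93.06070948))/2 = 0.05870106
kappa = s_max/s_min = sqrt(9.70549894/0.05870106) = 12.8584

12.8584


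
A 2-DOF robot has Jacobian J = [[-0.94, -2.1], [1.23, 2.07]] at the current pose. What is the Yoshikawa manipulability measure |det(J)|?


det(J) = -0.94*2.07 - (-2.1)*(1.23) = 0.6372
|det(J)| = 0.6372

0.6372


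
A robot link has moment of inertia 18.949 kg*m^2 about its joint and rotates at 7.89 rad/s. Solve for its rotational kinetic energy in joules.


KE = (1/2)*I*omega^2 = 0.5*18.949*7.89^2 = 589.8075

589.8075 J


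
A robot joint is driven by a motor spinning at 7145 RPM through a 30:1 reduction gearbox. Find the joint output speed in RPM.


omega_joint = omega_motor / N = 7145 / 30 = 238.1667

238.1667 RPM


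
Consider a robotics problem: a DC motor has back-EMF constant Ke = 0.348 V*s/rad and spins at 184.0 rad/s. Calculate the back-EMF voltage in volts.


V_emf = Ke * omega = 0.348*184.0 = 64.0320

64.0320 V


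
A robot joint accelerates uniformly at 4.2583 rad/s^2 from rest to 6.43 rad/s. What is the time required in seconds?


t = delta_omega / alpha = 6.43 / 4.2583 = 1.5100

1.5100 s


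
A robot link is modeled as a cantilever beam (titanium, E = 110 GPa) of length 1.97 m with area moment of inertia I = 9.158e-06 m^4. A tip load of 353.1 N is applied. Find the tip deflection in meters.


delta = F*L^3/(3*E*I) = 353.1*1.97^3/(3*1.100e+11*9.158e-06)
      = 2699.5812063/3022140 = 8.9327e-04

8.9327e-04 m


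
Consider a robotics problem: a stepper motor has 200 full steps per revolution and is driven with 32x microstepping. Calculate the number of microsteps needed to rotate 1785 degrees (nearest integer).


step_size = 360/(200*32) = 360/6400 = 0.056250 deg
n = 1785/(360/6400) = 1785*6400/360 = 31733.3333 -> 31733

31733 steps


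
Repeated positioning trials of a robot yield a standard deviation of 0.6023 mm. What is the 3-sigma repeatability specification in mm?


repeatability = 3*sigma = 3*0.6023 = 1.8069

1.8069 mm


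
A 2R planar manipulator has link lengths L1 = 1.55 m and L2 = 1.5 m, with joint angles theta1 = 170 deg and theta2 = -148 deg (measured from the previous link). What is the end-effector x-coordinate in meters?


x = L1*cos(th1) + L2*cos(th1+th2) = 1.55*cos(170 deg) + 1.5*cos(22 deg) = -0.1357

-0.1357 m


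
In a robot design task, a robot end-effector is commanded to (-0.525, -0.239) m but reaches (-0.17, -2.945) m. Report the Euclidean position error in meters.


dx = -0.17 - (-0.525) = 0.3550, dy = -2.945 - (-0.239) = -2.7060
err = sqrt(0.126025 + 7.322436) = 2.7292

2.7292 m


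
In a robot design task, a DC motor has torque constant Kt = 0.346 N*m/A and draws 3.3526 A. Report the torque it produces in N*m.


tau = Kt * I = 0.346*3.3526 = 1.1600

1.1600 N*m


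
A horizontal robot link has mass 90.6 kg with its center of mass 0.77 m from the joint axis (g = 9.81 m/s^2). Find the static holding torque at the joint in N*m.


tau = m*g*L = 90.6 * 9.81 * 0.77 = 684.3652

684.3652 N*m


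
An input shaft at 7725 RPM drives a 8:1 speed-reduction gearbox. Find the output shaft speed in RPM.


omega_out = omega_in / N = 7725 / 8 = 965.6250

965.6250 RPM


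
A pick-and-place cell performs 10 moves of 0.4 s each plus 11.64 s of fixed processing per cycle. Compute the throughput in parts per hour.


T_cycle = 10*0.4 + 11.64 = 15.6400 s
rate = 3600/T = 230.1790

230.1790 parts/hour


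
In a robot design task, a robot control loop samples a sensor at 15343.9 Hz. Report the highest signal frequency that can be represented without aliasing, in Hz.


f_max = f_s/2 = 15343.9/2 = 7671.9500

7671.9500 Hz


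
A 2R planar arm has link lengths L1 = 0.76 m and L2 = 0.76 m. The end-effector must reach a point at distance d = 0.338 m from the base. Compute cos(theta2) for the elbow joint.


cos(th2) = (d^2 - L1^2 - L2^2)/(2*L1*L2) = (0.338^2 - 0.76^2 - 0.76^2)/(2*0.76*0.76) = -0.9011

-0.9011


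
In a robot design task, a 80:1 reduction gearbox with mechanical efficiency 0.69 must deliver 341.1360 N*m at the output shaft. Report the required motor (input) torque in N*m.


tau_in = tau_out / (N * eta) = 341.1360 / (80 * 0.69) = 6.1800

6.1800 N*m


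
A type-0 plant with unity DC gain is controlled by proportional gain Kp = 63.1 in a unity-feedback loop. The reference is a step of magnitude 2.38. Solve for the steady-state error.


e_ss = R/(1 + Kp) = 2.38/(1 + 63.1) = 2.38/64.1000 = 0.0371

0.0371


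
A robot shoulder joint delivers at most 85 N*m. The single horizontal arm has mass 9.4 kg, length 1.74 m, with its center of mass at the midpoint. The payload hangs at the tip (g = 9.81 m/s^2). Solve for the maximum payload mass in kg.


tau_arm = m_arm*g*(L/2) = 9.4*9.81*1.74/2 = 80.2262 N*m
tau_payload = tau_max - tau_arm = 85 - 80.2262 = 4.7738
m_payload = tau_payload / (g*L) = 4.7738 / (9.81*1.74) = 0.2797

0.2797 kg


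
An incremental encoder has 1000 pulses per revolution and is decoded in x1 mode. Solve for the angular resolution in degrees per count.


resolution = 360 / (PPR * 1) = 360 / 1000 = 0.3600

0.3600 degrees


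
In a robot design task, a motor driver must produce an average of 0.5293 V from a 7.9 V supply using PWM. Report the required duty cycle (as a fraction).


D = V_avg/V_supply = 0.5293/7.9 = 0.0670

0.0670


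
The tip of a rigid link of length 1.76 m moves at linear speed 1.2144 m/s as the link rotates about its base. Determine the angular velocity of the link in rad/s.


omega = v / L = 1.2144 / 1.76 = 0.6900

0.6900 rad/s


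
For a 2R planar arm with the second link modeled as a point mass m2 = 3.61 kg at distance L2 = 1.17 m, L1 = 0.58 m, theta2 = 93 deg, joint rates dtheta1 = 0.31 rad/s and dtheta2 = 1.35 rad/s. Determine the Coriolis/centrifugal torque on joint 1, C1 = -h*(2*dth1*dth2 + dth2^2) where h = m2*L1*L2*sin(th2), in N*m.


h = m2*L1*L2*sin(th2) = 3.61*0.58*1.17*sin(93 deg) = 2.446389
C1 = -h*(2*0.31*1.35 + 1.35^2) = -2.446389*2.6595 = -6.5062

-6.5062 N*m


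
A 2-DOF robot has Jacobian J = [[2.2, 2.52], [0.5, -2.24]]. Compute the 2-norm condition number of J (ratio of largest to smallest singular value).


JJ^T eigenvalues: trace(JJ^T) = 16.4580, det(JJ^T) = det(J)^2 = 38.29134400
s_max^2 = (16.4580 + sqrt(117.70038800))/2 = 13.65349048
s_min^2 = (16.4580 - sqrt(117.70038800))/2 = 2.80450952
kappa = s_max/s_min = sqrt(13.65349048/2.80450952) = 2.2064

2.2064


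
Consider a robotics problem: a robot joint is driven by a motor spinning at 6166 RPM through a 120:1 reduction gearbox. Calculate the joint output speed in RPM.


omega_joint = omega_motor / N = 6166 / 120 = 51.3833

51.3833 RPM


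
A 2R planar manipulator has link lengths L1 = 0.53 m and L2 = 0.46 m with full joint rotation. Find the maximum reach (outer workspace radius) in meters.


r_max = L1 + L2 = 0.53 + 0.46 = 0.9900

0.9900 m


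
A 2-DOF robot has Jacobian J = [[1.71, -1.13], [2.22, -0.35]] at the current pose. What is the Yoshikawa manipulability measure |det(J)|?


det(J) = 1.71*-0.35 - (-1.13)*(2.22) = 1.9101
|det(J)| = 1.9101

1.9101


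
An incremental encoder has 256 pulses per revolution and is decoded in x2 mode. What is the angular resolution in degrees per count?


resolution = 360 / (PPR * 2) = 360 / 512 = 0.7031

0.7031 degrees


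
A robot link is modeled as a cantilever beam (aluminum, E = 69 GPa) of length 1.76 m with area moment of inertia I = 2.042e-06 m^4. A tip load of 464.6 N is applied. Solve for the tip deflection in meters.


delta = F*L^3/(3*E*I) = 464.6*1.76^3/(3*6.900e+10*2.042e-06)
      = 2532.8951296/422694 = 0.0060

0.0060 m


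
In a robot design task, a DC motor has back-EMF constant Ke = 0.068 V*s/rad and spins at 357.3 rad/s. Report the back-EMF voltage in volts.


V_emf = Ke * omega = 0.068*357.3 = 24.2964

24.2964 V


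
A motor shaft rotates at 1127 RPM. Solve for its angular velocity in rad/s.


omega = 1127 * 2*pi/60 = 118.0192

118.0192 rad/s


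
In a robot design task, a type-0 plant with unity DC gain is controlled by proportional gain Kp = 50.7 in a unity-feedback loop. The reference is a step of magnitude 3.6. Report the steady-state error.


e_ss = R/(1 + Kp) = 3.6/(1 + 50.7) = 3.6/51.7000 = 0.0696

0.0696


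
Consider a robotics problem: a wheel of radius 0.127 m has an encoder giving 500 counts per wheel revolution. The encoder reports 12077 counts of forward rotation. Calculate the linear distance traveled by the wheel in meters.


revs = 12077/500 = 24.154000
d = revs * 2*pi*r = 24.154000 * 2*pi*0.127 = 19.2740

19.2740 m


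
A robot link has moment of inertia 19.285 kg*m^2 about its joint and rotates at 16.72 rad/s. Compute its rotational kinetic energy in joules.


KE = (1/2)*I*omega^2 = 0.5*19.285*16.72^2 = 2695.6419

2695.6419 J


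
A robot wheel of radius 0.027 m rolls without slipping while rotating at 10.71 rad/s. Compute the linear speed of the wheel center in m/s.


v = omega * r = 10.71 * 0.027 = 0.2892

0.2892 m/s


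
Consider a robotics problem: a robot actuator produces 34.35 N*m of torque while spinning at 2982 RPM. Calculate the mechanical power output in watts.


omega = 2982 * 2*pi/60 = 312.274310 rad/s
P = tau * omega = 34.35 * 312.274310 = 10726.6225

10726.6225 W


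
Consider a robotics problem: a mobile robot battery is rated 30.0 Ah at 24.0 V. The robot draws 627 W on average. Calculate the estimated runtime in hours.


E = 30.0*24.0 = 720.0000 Wh
t = E/P = 720.0000/627 = 1.1483

1.1483 hours


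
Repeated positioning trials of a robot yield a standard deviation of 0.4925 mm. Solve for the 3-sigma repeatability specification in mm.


repeatability = 3*sigma = 3*0.4925 = 1.4775

1.4775 mm


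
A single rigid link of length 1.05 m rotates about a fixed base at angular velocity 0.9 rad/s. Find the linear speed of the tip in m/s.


v = L*omega = 1.05 * 0.9 = 0.9450

0.9450 m/s


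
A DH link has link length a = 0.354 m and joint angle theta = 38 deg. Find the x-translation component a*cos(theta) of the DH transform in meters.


a*cos(theta) = 0.354*cos(38 deg) = 0.2790

0.2790 m


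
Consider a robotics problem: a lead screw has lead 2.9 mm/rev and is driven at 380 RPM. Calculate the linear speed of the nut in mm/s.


v = lead * (RPM/60) = 2.9*380/60 = 18.3667

18.3667 mm/s


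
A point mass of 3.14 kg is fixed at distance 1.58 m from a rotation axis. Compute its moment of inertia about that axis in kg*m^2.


I = m*r^2 = 3.14*1.58^2 = 7.8387

7.8387 kg*m^2


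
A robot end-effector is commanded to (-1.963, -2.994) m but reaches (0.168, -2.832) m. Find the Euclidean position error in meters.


dx = 0.168 - (-1.963) = 2.1310, dy = -2.832 - (-2.994) = 0.1620
err = sqrt(4.541161 + 0.026244) = 2.1371

2.1371 m


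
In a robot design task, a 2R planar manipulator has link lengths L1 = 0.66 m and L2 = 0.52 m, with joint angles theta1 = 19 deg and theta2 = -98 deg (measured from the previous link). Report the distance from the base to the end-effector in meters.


x = L1*cos(th1) + L2*cos(th1+th2) = 0.723263
y = L1*sin(th1) + L2*sin(th1+th2) = -0.295571
d = sqrt(x^2 + y^2) = sqrt(0.523109 + 0.087362) = 0.7813

0.7813 m


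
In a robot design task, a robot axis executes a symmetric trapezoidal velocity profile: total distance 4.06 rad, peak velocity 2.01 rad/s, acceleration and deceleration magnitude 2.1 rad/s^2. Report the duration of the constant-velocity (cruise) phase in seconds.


t_acc = v/a = 0.957143 s, d_acc = v^2/(2a) = 0.961929 rad each
d_cruise = 4.06 - 2*0.961929 = 2.136142 rad
t_cruise = d_cruise/v = 2.136142/2.01 = 1.0628

1.0628 s


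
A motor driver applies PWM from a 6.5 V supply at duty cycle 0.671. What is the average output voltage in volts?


V_avg = V_supply * D = 6.5*0.671 = 4.3615

4.3615 V


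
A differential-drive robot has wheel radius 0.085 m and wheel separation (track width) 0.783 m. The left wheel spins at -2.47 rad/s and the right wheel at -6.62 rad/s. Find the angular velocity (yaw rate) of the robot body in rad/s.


omega = r*(wR - wL)/L = 0.085*(-6.62 - (-2.47))/0.783 = -0.4505

-0.4505 rad/s


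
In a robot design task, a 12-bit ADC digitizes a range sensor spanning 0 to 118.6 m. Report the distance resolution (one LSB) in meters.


res = range / 2^n = 118.6/2^12 = 118.6/4096 = 0.0290

0.0290 m


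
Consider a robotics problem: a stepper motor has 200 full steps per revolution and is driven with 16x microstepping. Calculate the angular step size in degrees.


step = 360/(200*16) = 360/3200 = 0.1125

0.1125 degrees


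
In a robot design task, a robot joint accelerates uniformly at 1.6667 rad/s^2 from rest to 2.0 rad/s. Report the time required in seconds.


t = delta_omega / alpha = 2.0 / 1.6667 = 1.2000

1.2000 s


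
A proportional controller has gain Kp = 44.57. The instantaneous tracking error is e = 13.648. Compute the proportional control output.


u_P = Kp * e = 44.57 * 13.648 = 608.2914

608.2914


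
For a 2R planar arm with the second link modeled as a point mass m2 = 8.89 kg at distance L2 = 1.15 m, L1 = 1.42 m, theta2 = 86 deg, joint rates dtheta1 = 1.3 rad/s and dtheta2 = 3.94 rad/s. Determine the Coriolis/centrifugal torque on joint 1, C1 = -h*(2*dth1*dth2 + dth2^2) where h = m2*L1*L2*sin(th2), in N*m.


h = m2*L1*L2*sin(th2) = 8.89*1.42*1.15*sin(86 deg) = 14.482006
C1 = -h*(2*1.3*3.94 + 3.94^2) = -14.482006*25.7676 = -373.1665

-373.1665 N*m


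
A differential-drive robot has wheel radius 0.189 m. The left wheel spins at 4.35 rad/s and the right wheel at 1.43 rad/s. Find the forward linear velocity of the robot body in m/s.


v = r*(wR + wL)/2 = 0.189*(1.43 + 4.35)/2 = 0.5462

0.5462 m/s


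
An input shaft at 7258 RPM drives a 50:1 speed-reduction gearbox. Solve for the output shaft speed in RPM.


omega_out = omega_in / N = 7258 / 50 = 145.1600

145.1600 RPM


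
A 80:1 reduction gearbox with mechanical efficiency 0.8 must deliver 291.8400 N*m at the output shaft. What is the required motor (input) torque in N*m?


tau_in = tau_out / (N * eta) = 291.8400 / (80 * 0.8) = 4.5600

4.5600 N*m


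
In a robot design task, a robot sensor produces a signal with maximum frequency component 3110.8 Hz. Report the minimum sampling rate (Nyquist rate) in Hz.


f_s,min = 2*f_max = 2*3110.8 = 6221.6000

6221.6000 Hz


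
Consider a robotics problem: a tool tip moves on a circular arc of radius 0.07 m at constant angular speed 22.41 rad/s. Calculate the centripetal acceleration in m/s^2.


a_c = omega^2 * r = 22.41^2 * 0.07 = 35.1546

35.1546 m/s^2


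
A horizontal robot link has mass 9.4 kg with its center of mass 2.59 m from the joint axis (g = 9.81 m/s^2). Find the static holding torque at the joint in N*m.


tau = m*g*L = 9.4 * 9.81 * 2.59 = 238.8343

238.8343 N*m


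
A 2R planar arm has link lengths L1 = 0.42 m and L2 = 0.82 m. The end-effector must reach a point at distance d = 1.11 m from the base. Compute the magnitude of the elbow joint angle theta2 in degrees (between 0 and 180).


cos(th2) = (d^2 - L1^2 - L2^2)/(2*L1*L2) = (1.11^2 - 0.42^2 - 0.82^2)/(2*0.42*0.82) = 0.55647503
th2 = acos(0.55647503) = 56.1876 deg

56.1876 degrees


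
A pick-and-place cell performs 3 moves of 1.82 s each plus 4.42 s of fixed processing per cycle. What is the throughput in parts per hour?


T_cycle = 3*1.82 + 4.42 = 9.8800 s
rate = 3600/T = 364.3725

364.3725 parts/hour


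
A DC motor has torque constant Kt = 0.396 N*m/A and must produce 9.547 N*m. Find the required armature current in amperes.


I = tau / Kt = 9.547/0.396 = 24.1086

24.1086 A


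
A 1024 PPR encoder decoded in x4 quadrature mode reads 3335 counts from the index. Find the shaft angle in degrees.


angle = counts * 360 / (PPR*4) = 3335 * 360 / 4096 = 293.1152

293.1152 degrees


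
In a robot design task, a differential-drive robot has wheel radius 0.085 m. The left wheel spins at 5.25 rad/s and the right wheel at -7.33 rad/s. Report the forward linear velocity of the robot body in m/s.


v = r*(wR + wL)/2 = 0.085*(-7.33 + 5.25)/2 = -0.0884

-0.0884 m/s


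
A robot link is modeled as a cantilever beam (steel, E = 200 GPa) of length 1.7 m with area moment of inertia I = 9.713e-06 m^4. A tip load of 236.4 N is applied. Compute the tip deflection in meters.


delta = F*L^3/(3*E*I) = 236.4*1.7^3/(3*2.000e+11*9.713e-06)
      = 1161.4332/5827800 = 1.9929e-04

1.9929e-04 m


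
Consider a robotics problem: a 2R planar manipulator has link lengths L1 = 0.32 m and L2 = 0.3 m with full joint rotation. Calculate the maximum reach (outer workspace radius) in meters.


r_max = L1 + L2 = 0.32 + 0.3 = 0.6200

0.6200 m


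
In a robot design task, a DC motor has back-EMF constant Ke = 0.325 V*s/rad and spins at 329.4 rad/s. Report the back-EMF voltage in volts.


V_emf = Ke * omega = 0.325*329.4 = 107.0550

107.0550 V


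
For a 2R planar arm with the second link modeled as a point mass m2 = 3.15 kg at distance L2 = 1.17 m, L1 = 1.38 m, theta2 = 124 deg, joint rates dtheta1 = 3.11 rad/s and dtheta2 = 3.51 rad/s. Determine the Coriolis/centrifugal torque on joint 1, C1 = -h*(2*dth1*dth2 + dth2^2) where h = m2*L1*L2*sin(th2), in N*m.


h = m2*L1*L2*sin(th2) = 3.15*1.38*1.17*sin(124 deg) = 4.216477
C1 = -h*(2*3.11*3.51 + 3.51^2) = -4.216477*34.1523 = -144.0024

-144.0024 N*m


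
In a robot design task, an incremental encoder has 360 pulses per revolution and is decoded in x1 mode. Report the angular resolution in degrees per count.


resolution = 360 / (PPR * 1) = 360 / 360 = 1.0000

1.0000 degrees


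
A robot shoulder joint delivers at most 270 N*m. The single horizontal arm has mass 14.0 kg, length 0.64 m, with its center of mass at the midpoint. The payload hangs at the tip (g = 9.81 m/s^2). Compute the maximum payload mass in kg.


tau_arm = m_arm*g*(L/2) = 14.0*9.81*0.64/2 = 43.9488 N*m
tau_payload = tau_max - tau_arm = 270 - 43.9488 = 226.0512
m_payload = tau_payload / (g*L) = 226.0512 / (9.81*0.64) = 36.0046

36.0046 kg


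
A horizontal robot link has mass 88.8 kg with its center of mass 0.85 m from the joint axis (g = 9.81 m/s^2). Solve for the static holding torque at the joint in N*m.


tau = m*g*L = 88.8 * 9.81 * 0.85 = 740.4588

740.4588 N*m


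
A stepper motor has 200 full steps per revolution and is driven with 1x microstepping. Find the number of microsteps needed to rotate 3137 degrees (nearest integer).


step_size = 360/(200*1) = 360/200 = 1.800000 deg
n = 3137/(360/200) = 3137*200/360 = 1742.7778 -> 1743

1743 steps


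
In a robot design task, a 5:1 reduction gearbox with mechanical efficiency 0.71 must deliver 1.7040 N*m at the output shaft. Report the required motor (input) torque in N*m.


tau_in = tau_out / (N * eta) = 1.7040 / (5 * 0.71) = 0.4800

0.4800 N*m


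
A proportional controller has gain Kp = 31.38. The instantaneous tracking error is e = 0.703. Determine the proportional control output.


u_P = Kp * e = 31.38 * 0.703 = 22.0601

22.0601


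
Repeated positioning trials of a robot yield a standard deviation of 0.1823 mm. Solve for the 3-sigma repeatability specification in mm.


repeatability = 3*sigma = 3*0.1823 = 0.5469

0.5469 mm


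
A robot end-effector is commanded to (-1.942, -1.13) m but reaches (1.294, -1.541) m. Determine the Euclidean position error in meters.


dx = 1.294 - (-1.942) = 3.2360, dy = -1.541 - (-1.13) = -0.4110
err = sqrt(10.471696 + 0.168921) = 3.2620

3.2620 m


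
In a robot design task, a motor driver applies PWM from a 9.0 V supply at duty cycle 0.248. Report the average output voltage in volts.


V_avg = V_supply * D = 9.0*0.248 = 2.2320

2.2320 V


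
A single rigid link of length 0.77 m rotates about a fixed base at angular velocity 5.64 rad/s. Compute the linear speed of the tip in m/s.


v = L*omega = 0.77 * 5.64 = 4.3428

4.3428 m/s


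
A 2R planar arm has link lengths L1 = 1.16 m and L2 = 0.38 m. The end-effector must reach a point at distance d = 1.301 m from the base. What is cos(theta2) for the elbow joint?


cos(th2) = (d^2 - L1^2 - L2^2)/(2*L1*L2) = (1.301^2 - 1.16^2 - 0.38^2)/(2*1.16*0.38) = 0.2298

0.2298


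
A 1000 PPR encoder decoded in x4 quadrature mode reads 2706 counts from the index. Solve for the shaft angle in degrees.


angle = counts * 360 / (PPR*4) = 2706 * 360 / 4000 = 243.5400

243.5400 degrees


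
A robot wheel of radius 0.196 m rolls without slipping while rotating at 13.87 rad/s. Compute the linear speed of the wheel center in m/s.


v = omega * r = 13.87 * 0.196 = 2.7185

2.7185 m/s


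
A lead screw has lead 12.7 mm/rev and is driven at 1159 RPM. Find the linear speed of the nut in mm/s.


v = lead * (RPM/60) = 12.7*1159/60 = 245.3217

245.3217 mm/s


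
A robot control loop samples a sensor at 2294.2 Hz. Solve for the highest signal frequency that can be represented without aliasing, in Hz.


f_max = f_s/2 = 2294.2/2 = 1147.1000

1147.1000 Hz


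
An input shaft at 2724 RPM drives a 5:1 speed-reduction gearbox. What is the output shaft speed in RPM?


omega_out = omega_in / N = 2724 / 5 = 544.8000

544.8000 RPM


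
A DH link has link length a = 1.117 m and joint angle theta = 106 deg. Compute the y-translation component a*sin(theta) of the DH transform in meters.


a*sin(theta) = 1.117*sin(106 deg) = 1.0737

1.0737 m


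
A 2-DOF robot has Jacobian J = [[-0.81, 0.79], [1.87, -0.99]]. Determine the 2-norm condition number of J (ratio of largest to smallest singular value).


JJ^T eigenvalues: trace(JJ^T) = 5.7572, det(JJ^T) = det(J)^2 = 0.45616516
s_max^2 = (5.7572 + sqrt(31.32069120))/2 = 5.67684459
s_min^2 = (5.7572 - sqrt(31.32069120))/2 = 0.08035541
kappa = s_max/s_min = sqrt(5.67684459/0.08035541) = 8.4052

8.4052


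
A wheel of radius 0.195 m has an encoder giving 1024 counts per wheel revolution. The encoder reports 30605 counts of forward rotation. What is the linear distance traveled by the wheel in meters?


revs = 30605/1024 = 29.887695
d = revs * 2*pi*r = 29.887695 * 2*pi*0.195 = 36.6190

36.6190 m


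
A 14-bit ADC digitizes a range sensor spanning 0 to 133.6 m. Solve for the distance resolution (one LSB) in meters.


res = range / 2^n = 133.6/2^14 = 133.6/16384 = 0.0082

0.0082 m


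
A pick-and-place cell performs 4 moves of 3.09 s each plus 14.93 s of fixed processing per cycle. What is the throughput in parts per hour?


T_cycle = 4*3.09 + 14.93 = 27.2900 s
rate = 3600/T = 131.9165

131.9165 parts/hour


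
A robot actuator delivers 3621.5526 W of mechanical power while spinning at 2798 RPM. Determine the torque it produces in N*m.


omega = 2798 * 2*pi/60 = 293.005875 rad/s
tau = P / omega = 3621.5526 / 293.005875 = 12.3600

12.3600 N*m


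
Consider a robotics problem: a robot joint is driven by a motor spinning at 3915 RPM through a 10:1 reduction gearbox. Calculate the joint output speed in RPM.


omega_joint = omega_motor / N = 3915 / 10 = 391.5000

391.5000 RPM


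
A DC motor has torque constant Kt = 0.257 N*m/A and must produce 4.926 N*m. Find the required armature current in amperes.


I = tau / Kt = 4.926/0.257 = 19.1673

19.1673 A


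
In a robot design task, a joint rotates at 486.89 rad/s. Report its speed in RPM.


RPM = 486.89 * 60/(2*pi) = 4649.4570

4649.4570 RPM


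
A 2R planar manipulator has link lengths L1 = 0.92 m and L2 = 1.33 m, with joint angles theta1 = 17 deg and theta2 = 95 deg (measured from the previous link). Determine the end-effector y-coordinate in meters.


y = L1*sin(th1) + L2*sin(th1+th2) = 0.92*sin(17 deg) + 1.33*sin(112 deg) = 1.5021

1.5021 m


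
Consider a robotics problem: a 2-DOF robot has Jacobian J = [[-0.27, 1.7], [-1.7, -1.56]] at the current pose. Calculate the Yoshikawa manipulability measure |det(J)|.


det(J) = -0.27*-1.56 - (1.7)*(-1.7) = 3.3112
|det(J)| = 3.3112

3.3112


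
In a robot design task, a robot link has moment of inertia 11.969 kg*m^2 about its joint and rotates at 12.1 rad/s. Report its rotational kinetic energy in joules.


KE = (1/2)*I*omega^2 = 0.5*11.969*12.1^2 = 876.1906

876.1906 J


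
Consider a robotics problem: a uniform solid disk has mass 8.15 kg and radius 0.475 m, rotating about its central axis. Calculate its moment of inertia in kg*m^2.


I = (1/2)*m*R^2 = 0.5*8.15*0.475^2 = 0.9194

0.9194 kg*m^2


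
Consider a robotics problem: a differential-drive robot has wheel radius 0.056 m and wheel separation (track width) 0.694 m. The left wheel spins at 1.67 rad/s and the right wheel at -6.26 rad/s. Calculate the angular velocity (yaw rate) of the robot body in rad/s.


omega = r*(wR - wL)/L = 0.056*(-6.26 - (1.67))/0.694 = -0.6399

-0.6399 rad/s


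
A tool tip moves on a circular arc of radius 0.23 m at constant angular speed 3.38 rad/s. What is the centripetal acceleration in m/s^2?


a_c = omega^2 * r = 3.38^2 * 0.23 = 2.6276

2.6276 m/s^2


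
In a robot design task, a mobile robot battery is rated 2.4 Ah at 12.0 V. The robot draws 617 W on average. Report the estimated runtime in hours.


E = 2.4*12.0 = 28.8000 Wh
t = E/P = 28.8000/617 = 0.0467

0.0467 hours


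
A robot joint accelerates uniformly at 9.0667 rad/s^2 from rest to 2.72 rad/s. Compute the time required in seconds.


t = delta_omega / alpha = 2.72 / 9.0667 = 0.3000

0.3000 s


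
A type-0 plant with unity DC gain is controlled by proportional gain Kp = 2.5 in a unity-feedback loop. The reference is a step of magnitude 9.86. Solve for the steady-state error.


e_ss = R/(1 + Kp) = 9.86/(1 + 2.5) = 9.86/3.5000 = 2.8171

2.8171


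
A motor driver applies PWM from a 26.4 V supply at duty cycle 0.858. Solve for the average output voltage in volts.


V_avg = V_supply * D = 26.4*0.858 = 22.6512

22.6512 V
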